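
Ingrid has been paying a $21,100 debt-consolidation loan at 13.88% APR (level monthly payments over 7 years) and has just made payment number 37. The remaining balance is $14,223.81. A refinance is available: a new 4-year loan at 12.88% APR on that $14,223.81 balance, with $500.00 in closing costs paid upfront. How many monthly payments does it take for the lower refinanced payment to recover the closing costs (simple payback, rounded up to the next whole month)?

38 months

Current payment = 21,100 × 13.88%/12 / (1 − (1+0.0115667)^−84) = $394.02.
Refinanced payment = 14,223.81 × 0.0107333 / (1 − (1+0.0107333)^−48) = $380.74.
Monthly savings = $394.02 − $380.74 = $13.28.
Break-even = $500.00 / $13.28 = 37.65 → 38 months.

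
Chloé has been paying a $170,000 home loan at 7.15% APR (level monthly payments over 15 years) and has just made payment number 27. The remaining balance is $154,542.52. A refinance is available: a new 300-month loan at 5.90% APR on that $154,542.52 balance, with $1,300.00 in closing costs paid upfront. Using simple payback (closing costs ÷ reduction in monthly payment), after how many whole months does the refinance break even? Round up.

3 months

Current payment = 170,000 × 7.15%/12 / (1 − (1+0.0059583)^−180) = $1,542.30.
Refinanced payment = 154,542.52 × 0.0049167 / (1 − (1+0.0049167)^−300) = $986.29.
Monthly savings = $1,542.30 − $986.29 = $556.01.
Break-even = $1,300.00 / $556.01 = 2.34 → 3 months.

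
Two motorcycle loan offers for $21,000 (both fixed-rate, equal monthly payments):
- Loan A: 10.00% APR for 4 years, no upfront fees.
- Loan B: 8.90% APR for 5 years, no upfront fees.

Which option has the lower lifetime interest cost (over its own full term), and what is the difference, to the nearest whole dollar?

Loan A by $529

Loan A: monthly rate = 10%/12 = 0.0083333; payment = 21,000 × 0.0083333 / (1 − (1+0.0083333)^−48) = $532.61.
Total interest on Loan A = 48 × $532.61 − $21,000 = $4,565.28.
Loan B: monthly rate = 8.9%/12 = 0.0074167; payment = 21,000 × 0.0074167 / (1 − (1+0.0074167)^−60) = $434.91.
Total interest on Loan B = 60 × $434.91 − $21,000 = $5,094.60.
Loan A is lower by $529.32.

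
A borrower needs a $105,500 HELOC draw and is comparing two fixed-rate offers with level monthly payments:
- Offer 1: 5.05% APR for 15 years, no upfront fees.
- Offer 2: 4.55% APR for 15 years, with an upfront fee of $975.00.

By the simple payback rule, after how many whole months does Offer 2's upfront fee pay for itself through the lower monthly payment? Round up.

Offer 1: monthly rate = 5.05%/12 = 0.0042083; payment = 105,500 × 0.0042083 / (1 − (1+0.0042083)^−180) = $837.04.
Offer 2: at 4.55% the monthly rate is 0.0037917, so the payment is 105,500 × 0.0037917 / (1 − 1.0037917^−180) = $809.77.
Monthly savings = $837.04 − $809.77 = $27.27.
Break-even = $975.00 / $27.27 = 35.75 → 36 months.

36 months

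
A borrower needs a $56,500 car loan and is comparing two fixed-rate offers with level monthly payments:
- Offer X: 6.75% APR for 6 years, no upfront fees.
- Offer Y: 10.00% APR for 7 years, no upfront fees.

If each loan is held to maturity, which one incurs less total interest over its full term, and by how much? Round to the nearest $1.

Offer X by $9,921

Offer X: monthly rate = 6.75%/12 = 0.0056250; payment = 56,500 × 0.0056250 / (1 − (1+0.0056250)^−72) = $956.50.
Total interest on Offer X = 72 × $956.50 − $56,500 = $12,368.00.
Offer Y: at 10.00% the monthly rate is 0.0083333, so the payment is 56,500 × 0.0083333 / (1 − 1.0083333^−84) = $937.97.
Total interest on Offer Y = 84 × $937.97 − $56,500 = $22,289.48.
Offer X is lower by $9,921.48.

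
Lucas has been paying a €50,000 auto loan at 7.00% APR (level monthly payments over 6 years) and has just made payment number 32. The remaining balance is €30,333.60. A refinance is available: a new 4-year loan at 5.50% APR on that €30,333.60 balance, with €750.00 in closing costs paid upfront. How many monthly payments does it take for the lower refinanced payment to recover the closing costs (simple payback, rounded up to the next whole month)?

6 months

Current payment = 50,000 × 7%/12 / (1 − (1+0.0058333)^−72) = €852.45.
Refinanced payment = 30,333.60 × 0.0045833 / (1 − (1+0.0045833)^−48) = €705.45.
Monthly savings = €852.45 − €705.45 = €147.00.
Break-even = €750.00 / €147.00 = 5.10 → 6 months.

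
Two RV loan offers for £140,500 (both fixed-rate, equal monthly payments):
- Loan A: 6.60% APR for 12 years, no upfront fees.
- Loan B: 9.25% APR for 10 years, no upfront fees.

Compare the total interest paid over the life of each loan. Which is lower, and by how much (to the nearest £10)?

Loan A by £12,090

Loan A: at 6.60% the monthly rate is 0.0055000, so the payment is 140,500 × 0.0055000 / (1 − 1.0055000^−144) = £1,415.09.
Total interest on Loan A = 144 × £1,415.09 − £140,500 = £63,272.96.
Loan B: monthly rate = 9.25%/12 = 0.0077083; payment = 140,500 × 0.0077083 / (1 − (1+0.0077083)^−120) = £1,798.86.
Total interest on Loan B = 120 × £1,798.86 − £140,500 = £75,363.20.
Loan A is lower by £12,090.24.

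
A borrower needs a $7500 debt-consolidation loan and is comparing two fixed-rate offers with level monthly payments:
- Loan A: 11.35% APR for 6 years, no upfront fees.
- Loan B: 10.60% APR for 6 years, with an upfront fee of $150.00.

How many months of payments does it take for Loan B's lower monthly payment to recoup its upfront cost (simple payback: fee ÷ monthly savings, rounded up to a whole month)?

53 months

Loan A: monthly rate = 11.35%/12 = 0.0094583; payment = 7,500 × 0.0094583 / (1 − (1+0.0094583)^−72) = $144.10.
Loan B: at 10.60% the monthly rate is 0.0088333, so the payment is 7,500 × 0.0088333 / (1 − 1.0088333^−72) = $141.22.
Monthly savings = $144.10 − $141.22 = $2.88.
Break-even = $150.00 / $2.88 = 52.08 → 53 months.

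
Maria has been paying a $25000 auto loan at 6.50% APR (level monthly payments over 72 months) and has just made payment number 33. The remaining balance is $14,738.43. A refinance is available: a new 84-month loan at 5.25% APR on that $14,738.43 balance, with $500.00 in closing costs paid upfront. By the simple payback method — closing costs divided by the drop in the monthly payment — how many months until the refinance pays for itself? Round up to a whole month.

Current payment = 25,000 × 6.5%/12 / (1 − (1+0.0054167)^−72) = $420.25.
Refinanced payment = 14,738.43 × 0.0043750 / (1 − (1+0.0043750)^−84) = $210.05.
Monthly savings = $420.25 − $210.05 = $210.20.
Break-even = $500.00 / $210.20 = 2.38 → 3 months.

3 months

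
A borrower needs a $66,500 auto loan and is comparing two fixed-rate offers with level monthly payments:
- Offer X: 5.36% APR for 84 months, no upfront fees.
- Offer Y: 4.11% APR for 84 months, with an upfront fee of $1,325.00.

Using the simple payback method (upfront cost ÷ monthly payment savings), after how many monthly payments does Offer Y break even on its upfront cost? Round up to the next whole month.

Offer X: at 5.36% the monthly rate is 0.0044667, so the payment is 66,500 × 0.0044667 / (1 − 1.0044667^−84) = $951.20.
Offer Y: at 4.11% the monthly rate is 0.0034250, so the payment is 66,500 × 0.0034250 / (1 − 1.0034250^−84) = $912.35.
Monthly savings = $951.20 − $912.35 = $38.85.
Break-even = $1,325.00 / $38.85 = 34.11 → 35 months.

35 months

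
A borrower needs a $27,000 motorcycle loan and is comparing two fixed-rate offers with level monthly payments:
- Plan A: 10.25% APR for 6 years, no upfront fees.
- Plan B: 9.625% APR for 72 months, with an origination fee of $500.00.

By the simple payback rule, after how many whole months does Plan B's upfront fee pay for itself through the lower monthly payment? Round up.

59 months

Plan A: monthly rate = 10.25%/12 = 0.0085417; payment = 27,000 × 0.0085417 / (1 − (1+0.0085417)^−72) = $503.61.
Plan B: at 9.625% the monthly rate is 0.0080208, so the payment is 27,000 × 0.0080208 / (1 − 1.0080208^−72) = $495.11.
Monthly savings = $503.61 − $495.11 = $8.50.
Break-even = $500.00 / $8.50 = 58.82 → 59 months.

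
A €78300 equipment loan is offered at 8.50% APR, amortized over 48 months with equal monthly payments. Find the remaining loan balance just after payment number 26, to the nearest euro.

With monthly rate i = 8.5%/12 = 0.0070833, the balance after k of n payments is P · [(1+i)^n − (1+i)^k] / [(1+i)^n − 1].
(1+0.0070833)^48 = 1.40326475 and (1+0.0070833)^26 = 1.20143596, so the balance is 78,300 × (1.40326475 − 1.20143596) / (1.40326475 − 1) = €39,188.14.

€39,188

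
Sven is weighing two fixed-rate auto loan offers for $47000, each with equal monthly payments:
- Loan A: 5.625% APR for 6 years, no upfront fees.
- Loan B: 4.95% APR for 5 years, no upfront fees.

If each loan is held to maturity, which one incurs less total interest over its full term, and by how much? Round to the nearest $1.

Loan A: monthly rate = 5.625%/12 = 0.0046875; payment = 47,000 × 0.0046875 / (1 − (1+0.0046875)^−72) = $770.63.
Total interest on Loan A = 72 × $770.63 − $47,000 = $8,485.36.
Loan B: monthly rate = 4.95%/12 = 0.0041250; payment = 47,000 × 0.0041250 / (1 − (1+0.0041250)^−60) = $885.87.
Total interest on Loan B = 60 × $885.87 − $47,000 = $6,152.20.
Loan B is lower by $2,333.16.

Loan B by $2,333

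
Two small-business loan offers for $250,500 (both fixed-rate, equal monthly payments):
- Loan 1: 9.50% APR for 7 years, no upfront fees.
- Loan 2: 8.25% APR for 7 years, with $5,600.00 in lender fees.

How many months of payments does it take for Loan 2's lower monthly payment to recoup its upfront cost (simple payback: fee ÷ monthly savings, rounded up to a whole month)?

36 months

Loan 1: monthly rate = 9.5%/12 = 0.0079167; payment = 250,500 × 0.0079167 / (1 − (1+0.0079167)^−84) = $4,094.17.
Loan 2: monthly rate = 8.25%/12 = 0.0068750; payment = 250,500 × 0.0068750 / (1 − (1+0.0068750)^−84) = $3,935.62.
Monthly savings = $4,094.17 − $3,935.62 = $158.55.
Break-even = $5,600.00 / $158.55 = 35.32 → 36 months.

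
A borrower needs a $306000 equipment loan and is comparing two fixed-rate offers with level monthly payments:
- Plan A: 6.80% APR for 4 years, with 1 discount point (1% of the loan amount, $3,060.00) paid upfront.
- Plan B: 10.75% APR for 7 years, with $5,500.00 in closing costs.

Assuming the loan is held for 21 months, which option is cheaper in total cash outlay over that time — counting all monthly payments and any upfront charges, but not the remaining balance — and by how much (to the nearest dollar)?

Plan B by $41,657

Plan A: monthly rate = 6.8%/12 = 0.0056667; payment = 306,000 × 0.0056667 / (1 − (1+0.0056667)^−48) = $7,299.19.
Plan B: at 10.75% the monthly rate is 0.0089583, so the payment is 306,000 × 0.0089583 / (1 − 1.0089583^−84) = $5,199.33.
Over 21 months: Plan A costs 21 × $7,299.19 + $3,060.00 = $156,342.99; Plan B costs 21 × $5,199.33 + $5,500.00 = $114,685.93.
Plan B is cheaper by $156,342.99 − $114,685.93 = $41,657.06.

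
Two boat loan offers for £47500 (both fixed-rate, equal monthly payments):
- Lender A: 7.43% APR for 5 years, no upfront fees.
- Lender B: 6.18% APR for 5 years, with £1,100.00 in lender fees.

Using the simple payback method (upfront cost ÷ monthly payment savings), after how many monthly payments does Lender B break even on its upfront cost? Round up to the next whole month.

40 months

Lender A: monthly rate = 7.43%/12 = 0.0061917; payment = 47,500 × 0.0061917 / (1 − (1+0.0061917)^−60) = £950.22.
Lender B: monthly rate = 6.18%/12 = 0.0051500; payment = 47,500 × 0.0051500 / (1 − (1+0.0051500)^−60) = £922.29.
Monthly savings = £950.22 − £922.29 = £27.93.
Break-even = £1,100.00 / £27.93 = 39.38 → 40 months.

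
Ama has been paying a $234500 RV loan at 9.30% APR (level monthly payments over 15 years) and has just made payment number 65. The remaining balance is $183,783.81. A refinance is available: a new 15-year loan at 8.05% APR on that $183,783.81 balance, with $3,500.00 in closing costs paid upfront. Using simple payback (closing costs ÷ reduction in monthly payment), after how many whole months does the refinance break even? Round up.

6 months

Current payment = 234,500 × 9.3%/12 / (1 − (1+0.0077500)^−180) = $2,420.49.
Refinanced payment = 183,783.81 × 0.0067083 / (1 − (1+0.0067083)^−180) = $1,761.64.
Monthly savings = $2,420.49 − $1,761.64 = $658.85.
Break-even = $3,500.00 / $658.85 = 5.31 → 6 months.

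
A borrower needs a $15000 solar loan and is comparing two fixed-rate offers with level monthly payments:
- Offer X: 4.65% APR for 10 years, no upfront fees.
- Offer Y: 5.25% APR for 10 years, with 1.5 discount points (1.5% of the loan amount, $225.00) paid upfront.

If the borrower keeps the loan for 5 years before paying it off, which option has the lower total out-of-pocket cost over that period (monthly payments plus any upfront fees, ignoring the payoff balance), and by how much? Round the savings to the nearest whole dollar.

Offer X by $489

Offer X: at 4.65% the monthly rate is 0.0038750, so the payment is 15,000 × 0.0038750 / (1 − 1.0038750^−120) = $156.54.
Offer Y: monthly rate = 5.25%/12 = 0.0043750; payment = 15,000 × 0.0043750 / (1 − (1+0.0043750)^−120) = $160.94.
Over 60 months: Offer X costs 60 × $156.54 = $9,392.40; Offer Y costs 60 × $160.94 + $225.00 = $9,881.40.
Offer X is cheaper by $9,881.40 − $9,392.40 = $489.00.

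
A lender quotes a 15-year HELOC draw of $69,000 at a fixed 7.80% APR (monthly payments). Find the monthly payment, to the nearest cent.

$651.46

At 7.80% the monthly rate is 0.0065000, so the payment is 69,000 × 0.0065000 / (1 − 1.0065000^−180) = $651.46.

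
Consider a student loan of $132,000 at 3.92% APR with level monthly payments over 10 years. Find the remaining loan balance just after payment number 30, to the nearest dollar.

$103,674

With monthly rate i = 3.92%/12 = 0.0032667, the balance after k of n payments is P · [(1+i)^n − (1+i)^k] / [(1+i)^n − 1].
(1+0.0032667)^120 = 1.47899252 and (1+0.0032667)^30 = 1.10278664, so the balance is 132,000 × (1.47899252 − 1.10278664) / (1.47899252 − 1) = $103,674.22.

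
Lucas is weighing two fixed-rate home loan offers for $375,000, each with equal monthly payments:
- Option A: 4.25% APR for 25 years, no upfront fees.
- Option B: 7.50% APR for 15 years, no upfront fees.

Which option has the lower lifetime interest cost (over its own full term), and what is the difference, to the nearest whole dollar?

Option A: monthly rate = 4.25%/12 = 0.0035417; payment = 375,000 × 0.0035417 / (1 − (1+0.0035417)^−300) = $2,031.52.
Total interest on Option A = 300 × $2,031.52 − $375,000 = $234,456.00.
Option B: at 7.50% the monthly rate is 0.0062500, so the payment is 375,000 × 0.0062500 / (1 − 1.0062500^−180) = $3,476.30.
Total interest on Option B = 180 × $3,476.30 − $375,000 = $250,734.00.
Option A is lower by $16,278.00.

Option A by $16,278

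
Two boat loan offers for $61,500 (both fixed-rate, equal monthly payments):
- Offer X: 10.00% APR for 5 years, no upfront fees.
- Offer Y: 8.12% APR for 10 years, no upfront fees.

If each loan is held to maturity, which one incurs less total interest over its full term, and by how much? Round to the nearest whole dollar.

Offer X by $11,607

Offer X: monthly rate = 10%/12 = 0.0083333; payment = 61,500 × 0.0083333 / (1 − (1+0.0083333)^−60) = $1,306.69.
Total interest on Offer X = 60 × $1,306.69 − $61,500 = $16,901.40.
Offer Y: monthly rate = 8.12%/12 = 0.0067667; payment = 61,500 × 0.0067667 / (1 − (1+0.0067667)^−120) = $750.07.
Total interest on Offer Y = 120 × $750.07 − $61,500 = $28,508.40.
Offer X is lower by $11,607.00.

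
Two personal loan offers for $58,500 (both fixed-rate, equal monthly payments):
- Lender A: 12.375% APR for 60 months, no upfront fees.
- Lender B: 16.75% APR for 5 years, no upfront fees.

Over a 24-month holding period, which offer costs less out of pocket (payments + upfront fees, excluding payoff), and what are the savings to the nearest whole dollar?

Lender A: at 12.375% the monthly rate is 0.0103125, so the payment is 58,500 × 0.0103125 / (1 − 1.0103125^−60) = $1,312.41.
Lender B: at 16.75% the monthly rate is 0.0139583, so the payment is 58,500 × 0.0139583 / (1 − 1.0139583^−60) = $1,446.02.
Over 24 months: Lender A costs 24 × $1,312.41 = $31,497.84; Lender B costs 24 × $1,446.02 = $34,704.48.
Lender A is cheaper by $34,704.48 − $31,497.84 = $3,206.64.

Lender A by $3,207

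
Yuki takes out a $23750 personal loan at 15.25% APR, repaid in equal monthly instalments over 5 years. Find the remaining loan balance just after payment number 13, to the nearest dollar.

With monthly rate i = 15.25%/12 = 0.0127083, the balance after k of n payments is P · [(1+i)^n − (1+i)^k] / [(1+i)^n − 1].
(1+0.0127083)^60 = 2.13335447 and (1+0.0127083)^13 = 1.17841154, so the balance is 23,750 × (2.13335447 − 1.17841154) / (2.13335447 − 1) = $20,011.30.

$20,011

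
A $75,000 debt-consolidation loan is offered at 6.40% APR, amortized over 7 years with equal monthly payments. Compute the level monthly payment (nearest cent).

$1,110.08

At 6.40% the monthly rate is 0.0053333, so the payment is 75,000 × 0.0053333 / (1 − 1.0053333^−84) = $1,110.08.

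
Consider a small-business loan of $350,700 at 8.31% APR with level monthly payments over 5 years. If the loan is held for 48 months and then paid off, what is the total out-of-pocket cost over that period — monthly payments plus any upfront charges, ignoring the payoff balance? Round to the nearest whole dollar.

At 8.31% the monthly rate is 0.0069250, so the payment is 350,700 × 0.0069250 / (1 − 1.0069250^−60) = $7,163.08.
Total outlay = 48 × $7,163.08 = $343,827.84.

$343,828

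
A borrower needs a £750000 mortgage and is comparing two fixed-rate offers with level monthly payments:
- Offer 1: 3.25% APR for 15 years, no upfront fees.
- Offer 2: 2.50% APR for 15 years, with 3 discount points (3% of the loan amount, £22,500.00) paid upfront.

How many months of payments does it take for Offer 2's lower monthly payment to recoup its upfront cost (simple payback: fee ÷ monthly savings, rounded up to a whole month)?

Offer 1: monthly rate = 3.25%/12 = 0.0027083; payment = 750,000 × 0.0027083 / (1 − (1+0.0027083)^−180) = £5,270.02.
Offer 2: at 2.50% the monthly rate is 0.0020833, so the payment is 750,000 × 0.0020833 / (1 − 1.0020833^−180) = £5,000.92.
Monthly savings = £5,270.02 − £5,000.92 = £269.10.
Break-even = £22,500.00 / £269.10 = 83.61 → 84 months.

84 months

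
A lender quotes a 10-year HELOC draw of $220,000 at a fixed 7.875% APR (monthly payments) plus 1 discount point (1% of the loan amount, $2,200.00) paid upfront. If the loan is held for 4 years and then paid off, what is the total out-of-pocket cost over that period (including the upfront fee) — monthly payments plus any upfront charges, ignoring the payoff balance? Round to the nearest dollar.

At 7.875% the monthly rate is 0.0065625, so the payment is 220,000 × 0.0065625 / (1 − 1.0065625^−120) = $2,654.70.
Total outlay = 48 × $2,654.70 + $2,200.00 = $129,625.60.

$129,626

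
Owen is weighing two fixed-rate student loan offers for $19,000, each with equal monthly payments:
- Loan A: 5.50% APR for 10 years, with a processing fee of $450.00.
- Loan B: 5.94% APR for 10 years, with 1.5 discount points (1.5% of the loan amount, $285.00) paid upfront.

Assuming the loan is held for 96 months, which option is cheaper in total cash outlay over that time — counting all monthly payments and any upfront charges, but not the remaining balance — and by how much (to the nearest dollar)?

Loan A: monthly rate = 5.5%/12 = 0.0045833; payment = 19,000 × 0.0045833 / (1 − (1+0.0045833)^−120) = $206.20.
Loan B: monthly rate = 5.94%/12 = 0.0049500; payment = 19,000 × 0.0049500 / (1 − (1+0.0049500)^−120) = $210.37.
Over 96 months: Loan A costs 96 × $206.20 + $450.00 = $20,245.20; Loan B costs 96 × $210.37 + $285.00 = $20,480.52.
Loan A is cheaper by $20,480.52 − $20,245.20 = $235.32.

Loan A by $235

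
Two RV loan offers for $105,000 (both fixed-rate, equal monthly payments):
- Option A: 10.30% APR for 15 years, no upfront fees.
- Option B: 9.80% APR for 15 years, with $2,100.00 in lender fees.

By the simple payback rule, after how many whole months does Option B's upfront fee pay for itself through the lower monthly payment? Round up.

66 months

Option A: at 10.30% the monthly rate is 0.0085833, so the payment is 105,000 × 0.0085833 / (1 − 1.0085833^−180) = $1,147.68.
Option B: at 9.80% the monthly rate is 0.0081667, so the payment is 105,000 × 0.0081667 / (1 − 1.0081667^−180) = $1,115.52.
Monthly savings = $1,147.68 − $1,115.52 = $32.16.
Break-even = $2,100.00 / $32.16 = 65.30 → 66 months.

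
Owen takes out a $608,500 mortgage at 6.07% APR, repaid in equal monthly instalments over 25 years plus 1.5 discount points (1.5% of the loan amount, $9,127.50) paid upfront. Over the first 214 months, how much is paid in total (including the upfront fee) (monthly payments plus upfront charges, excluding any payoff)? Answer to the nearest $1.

Monthly rate = 6.07%/12 = 0.0050583; payment = 608,500 × 0.0050583 / (1 − (1+0.0050583)^−300) = $3,946.65.
Total outlay = 214 × $3,946.65 + $9,127.50 = $853,710.60.

$853,711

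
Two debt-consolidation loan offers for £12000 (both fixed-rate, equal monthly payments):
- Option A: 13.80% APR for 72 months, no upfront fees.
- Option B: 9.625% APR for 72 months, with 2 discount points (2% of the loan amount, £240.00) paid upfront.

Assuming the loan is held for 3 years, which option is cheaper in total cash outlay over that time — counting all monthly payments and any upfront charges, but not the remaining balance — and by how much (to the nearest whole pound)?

Option B by £694

Option A: at 13.80% the monthly rate is 0.0115000, so the payment is 12,000 × 0.0115000 / (1 − 1.0115000^−72) = £245.99.
Option B: at 9.625% the monthly rate is 0.0080208, so the payment is 12,000 × 0.0080208 / (1 − 1.0080208^−72) = £220.05.
Over 36 months: Option A costs 36 × £245.99 = £8,855.64; Option B costs 36 × £220.05 + £240.00 = £8,161.80.
Option B is cheaper by £8,855.64 − £8,161.80 = £693.84.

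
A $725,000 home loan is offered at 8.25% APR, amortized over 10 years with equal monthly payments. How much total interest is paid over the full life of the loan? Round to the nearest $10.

$342,080

At 8.25% the monthly rate is 0.0068750, so the payment is 725,000 × 0.0068750 / (1 − 1.0068750^−120) = $8,892.32.
Total paid = 120 × $8,892.32 = $1,067,078.40; interest = $1,067,078.40 − $725,000 = $342,078.40.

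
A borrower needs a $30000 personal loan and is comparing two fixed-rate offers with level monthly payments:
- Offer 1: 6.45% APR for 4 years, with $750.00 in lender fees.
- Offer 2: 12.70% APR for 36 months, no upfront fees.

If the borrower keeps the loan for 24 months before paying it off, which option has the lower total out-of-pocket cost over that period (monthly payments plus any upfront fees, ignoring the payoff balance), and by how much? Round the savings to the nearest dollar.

Offer 1: monthly rate = 6.45%/12 = 0.0053750; payment = 30,000 × 0.0053750 / (1 − (1+0.0053750)^−48) = $710.76.
Offer 2: monthly rate = 12.7%/12 = 0.0105833; payment = 30,000 × 0.0105833 / (1 − (1+0.0105833)^−36) = $1,006.49.
Over 24 months: Offer 1 costs 24 × $710.76 + $750.00 = $17,808.24; Offer 2 costs 24 × $1,006.49 = $24,155.76.
Offer 1 is cheaper by $24,155.76 − $17,808.24 = $6,347.52.

Offer 1 by $6,348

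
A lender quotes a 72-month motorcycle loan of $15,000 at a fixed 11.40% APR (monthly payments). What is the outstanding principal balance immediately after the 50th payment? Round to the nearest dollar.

$5,705

With monthly rate i = 11.4%/12 = 0.0095000, the balance after k of n payments is P · [(1+i)^n − (1+i)^k] / [(1+i)^n − 1].
(1+0.0095000)^72 = 1.97540103 and (1+0.0095000)^50 = 1.60441297, so the balance is 15,000 × (1.97540103 − 1.60441297) / (1.97540103 − 1) = $5,705.16.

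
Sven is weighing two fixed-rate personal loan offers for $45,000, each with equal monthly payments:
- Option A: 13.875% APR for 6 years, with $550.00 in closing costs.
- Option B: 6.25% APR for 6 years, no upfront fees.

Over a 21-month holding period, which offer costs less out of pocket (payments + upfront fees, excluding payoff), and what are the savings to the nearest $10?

Option A: monthly rate = 13.875%/12 = 0.0115625; payment = 45,000 × 0.0115625 / (1 − (1+0.0115625)^−72) = $924.25.
Option B: monthly rate = 6.25%/12 = 0.0052083; payment = 45,000 × 0.0052083 / (1 − (1+0.0052083)^−72) = $751.10.
Over 21 months: Option A costs 21 × $924.25 + $550.00 = $19,959.25; Option B costs 21 × $751.10 = $15,773.10.
Option B is cheaper by $19,959.25 − $15,773.10 = $4,186.15.

Option B by $4,190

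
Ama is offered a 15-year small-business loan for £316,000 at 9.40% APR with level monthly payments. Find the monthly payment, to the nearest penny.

Monthly rate = 9.4%/12 = 0.0078333; payment = 316,000 × 0.0078333 / (1 − (1+0.0078333)^−180) = £3,280.71.

£3,280.71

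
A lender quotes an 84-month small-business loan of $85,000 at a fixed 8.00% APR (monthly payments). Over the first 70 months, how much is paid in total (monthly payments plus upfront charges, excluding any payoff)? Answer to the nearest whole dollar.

$92,738

Monthly rate = 8%/12 = 0.0066667; payment = 85,000 × 0.0066667 / (1 − (1+0.0066667)^−84) = $1,324.83.
Total outlay = 70 × $1,324.83 = $92,738.10.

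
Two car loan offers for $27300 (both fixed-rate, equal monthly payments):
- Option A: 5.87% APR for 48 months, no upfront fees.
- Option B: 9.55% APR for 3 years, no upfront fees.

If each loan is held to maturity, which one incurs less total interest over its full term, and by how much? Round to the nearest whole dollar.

Option A: monthly rate = 5.87%/12 = 0.0048917; payment = 27,300 × 0.0048917 / (1 − (1+0.0048917)^−48) = $639.52.
Total interest on Option A = 48 × $639.52 − $27,300 = $3,396.96.
Option B: monthly rate = 9.55%/12 = 0.0079583; payment = 27,300 × 0.0079583 / (1 − (1+0.0079583)^−36) = $875.14.
Total interest on Option B = 36 × $875.14 − $27,300 = $4,205.04.
Option A is lower by $808.08.

Option A by $808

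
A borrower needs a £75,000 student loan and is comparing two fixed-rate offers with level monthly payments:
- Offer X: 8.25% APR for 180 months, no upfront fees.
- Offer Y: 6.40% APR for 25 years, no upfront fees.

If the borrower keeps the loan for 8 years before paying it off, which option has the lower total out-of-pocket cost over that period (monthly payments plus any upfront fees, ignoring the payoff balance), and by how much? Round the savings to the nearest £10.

Offer X: monthly rate = 8.25%/12 = 0.0068750; payment = 75,000 × 0.0068750 / (1 − (1+0.0068750)^−180) = £727.61.
Offer Y: monthly rate = 6.4%/12 = 0.0053333; payment = 75,000 × 0.0053333 / (1 − (1+0.0053333)^−300) = £501.73.
Over 96 months: Offer X costs 96 × £727.61 = £69,850.56; Offer Y costs 96 × £501.73 = £48,166.08.
Offer Y is cheaper by £69,850.56 − £48,166.08 = £21,684.48.

Offer Y by £21,680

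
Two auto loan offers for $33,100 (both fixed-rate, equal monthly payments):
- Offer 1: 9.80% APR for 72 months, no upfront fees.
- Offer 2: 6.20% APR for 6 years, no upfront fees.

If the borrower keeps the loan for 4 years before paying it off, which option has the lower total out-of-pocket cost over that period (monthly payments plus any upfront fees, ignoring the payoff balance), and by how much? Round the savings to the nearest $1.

Offer 2 by $2,793

Offer 1: monthly rate = 9.8%/12 = 0.0081667; payment = 33,100 × 0.0081667 / (1 − (1+0.0081667)^−72) = $609.87.
Offer 2: at 6.20% the monthly rate is 0.0051667, so the payment is 33,100 × 0.0051667 / (1 − 1.0051667^−72) = $551.69.
Over 48 months: Offer 1 costs 48 × $609.87 = $29,273.76; Offer 2 costs 48 × $551.69 = $26,481.12.
Offer 2 is cheaper by $29,273.76 − $26,481.12 = $2,792.64.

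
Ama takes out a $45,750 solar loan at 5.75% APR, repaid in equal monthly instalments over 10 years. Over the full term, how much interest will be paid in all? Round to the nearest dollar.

Monthly rate = 5.75%/12 = 0.0047917; payment = 45,750 × 0.0047917 / (1 − (1+0.0047917)^−120) = $502.19.
Total paid = 120 × $502.19 = $60,262.80; interest = $60,262.80 − $45,750 = $14,512.80.

$14,513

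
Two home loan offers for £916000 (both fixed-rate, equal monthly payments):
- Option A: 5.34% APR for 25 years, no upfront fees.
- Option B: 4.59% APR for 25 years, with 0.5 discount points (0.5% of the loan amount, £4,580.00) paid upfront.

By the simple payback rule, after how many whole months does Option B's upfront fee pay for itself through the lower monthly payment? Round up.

12 months

Option A: at 5.34% the monthly rate is 0.0044500, so the payment is 916,000 × 0.0044500 / (1 − 1.0044500^−300) = £5,537.85.
Option B: monthly rate = 4.59%/12 = 0.0038250; payment = 916,000 × 0.0038250 / (1 − (1+0.0038250)^−300) = £5,138.33.
Monthly savings = £5,537.85 − £5,138.33 = £399.52.
Break-even = £4,580.00 / £399.52 = 11.46 → 12 months.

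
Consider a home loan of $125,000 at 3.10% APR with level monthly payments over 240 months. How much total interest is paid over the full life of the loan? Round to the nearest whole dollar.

$42,885

Monthly rate = 3.1%/12 = 0.0025833; payment = 125,000 × 0.0025833 / (1 − (1+0.0025833)^−240) = $699.52.
Total paid = 240 × $699.52 = $167,884.80; interest = $167,884.80 − $125,000 = $42,884.80.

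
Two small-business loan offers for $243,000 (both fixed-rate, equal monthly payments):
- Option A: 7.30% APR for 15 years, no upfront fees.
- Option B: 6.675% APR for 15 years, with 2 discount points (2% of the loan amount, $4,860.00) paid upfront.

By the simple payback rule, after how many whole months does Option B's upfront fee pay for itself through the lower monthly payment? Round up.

Option A: monthly rate = 7.3%/12 = 0.0060833; payment = 243,000 × 0.0060833 / (1 − (1+0.0060833)^−180) = $2,225.11.
Option B: at 6.675% the monthly rate is 0.0055625, so the payment is 243,000 × 0.0055625 / (1 − 1.0055625^−180) = $2,140.24.
Monthly savings = $2,225.11 − $2,140.24 = $84.87.
Break-even = $4,860.00 / $84.87 = 57.26 → 58 months.

58 months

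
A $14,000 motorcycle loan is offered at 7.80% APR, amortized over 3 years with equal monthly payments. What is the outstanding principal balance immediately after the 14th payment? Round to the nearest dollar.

With monthly rate i = 7.8%/12 = 0.0065000, the balance after k of n payments is P · [(1+i)^n − (1+i)^k] / [(1+i)^n − 1].
(1+0.0065000)^36 = 1.26268800 and (1+0.0065000)^14 = 1.09494652, so the balance is 14,000 × (1.26268800 − 1.09494652) / (1.26268800 − 1) = $8,939.81.

$8,940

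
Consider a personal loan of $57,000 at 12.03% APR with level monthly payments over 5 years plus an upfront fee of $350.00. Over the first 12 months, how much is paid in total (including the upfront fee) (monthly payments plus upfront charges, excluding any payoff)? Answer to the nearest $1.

$15,576

Monthly rate = 12.03%/12 = 0.0100250; payment = 57,000 × 0.0100250 / (1 − (1+0.0100250)^−60) = $1,268.80.
Total outlay = 12 × $1,268.80 + $350.00 = $15,575.60.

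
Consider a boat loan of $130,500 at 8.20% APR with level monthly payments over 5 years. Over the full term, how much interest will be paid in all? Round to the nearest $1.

At 8.20% the monthly rate is 0.0068333, so the payment is 130,500 × 0.0068333 / (1 − 1.0068333^−60) = $2,658.58.
Total paid = 60 × $2,658.58 = $159,514.80; interest = $159,514.80 − $130,500 = $29,014.80.

$29,015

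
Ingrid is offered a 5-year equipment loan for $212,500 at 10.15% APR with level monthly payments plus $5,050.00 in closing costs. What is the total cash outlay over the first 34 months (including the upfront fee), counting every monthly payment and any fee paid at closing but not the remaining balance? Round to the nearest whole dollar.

$159,094

Monthly rate = 10.15%/12 = 0.0084583; payment = 212,500 × 0.0084583 / (1 − (1+0.0084583)^−60) = $4,530.70.
Total outlay = 34 × $4,530.70 + $5,050.00 = $159,093.80.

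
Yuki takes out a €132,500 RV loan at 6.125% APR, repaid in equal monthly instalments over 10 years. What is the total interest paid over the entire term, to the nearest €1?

€45,022

Monthly rate = 6.125%/12 = 0.0051042; payment = 132,500 × 0.0051042 / (1 − (1+0.0051042)^−120) = €1,479.35.
Total paid = 120 × €1,479.35 = €177,522.00; interest = €177,522.00 − €132,500 = €45,022.00.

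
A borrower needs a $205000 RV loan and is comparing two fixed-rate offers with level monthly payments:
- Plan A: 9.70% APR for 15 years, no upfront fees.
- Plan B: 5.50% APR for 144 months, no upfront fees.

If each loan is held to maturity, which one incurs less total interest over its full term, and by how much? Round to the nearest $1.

Plan A: at 9.70% the monthly rate is 0.0080833, so the payment is 205,000 × 0.0080833 / (1 − 1.0080833^−180) = $2,165.47.
Total interest on Plan A = 180 × $2,165.47 − $205,000 = $184,784.60.
Plan B: monthly rate = 5.5%/12 = 0.0045833; payment = 205,000 × 0.0045833 / (1 − (1+0.0045833)^−144) = $1,947.85.
Total interest on Plan B = 144 × $1,947.85 − $205,000 = $75,490.40.
Plan B is lower by $109,294.20.

Plan B by $109,294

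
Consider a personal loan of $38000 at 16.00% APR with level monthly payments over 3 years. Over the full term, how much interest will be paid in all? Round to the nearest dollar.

At 16.00% the monthly rate is 0.0133333, so the payment is 38,000 × 0.0133333 / (1 − 1.0133333^−36) = $1,335.97.
Total paid = 36 × $1,335.97 = $48,094.92; interest = $48,094.92 − $38,000 = $10,094.92.

$10,095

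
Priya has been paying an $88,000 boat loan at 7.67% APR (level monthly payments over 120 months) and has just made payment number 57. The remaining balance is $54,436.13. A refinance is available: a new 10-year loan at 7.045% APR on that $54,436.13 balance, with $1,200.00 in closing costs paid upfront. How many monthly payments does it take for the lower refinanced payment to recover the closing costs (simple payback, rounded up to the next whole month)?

Current payment = 88,000 × 7.67%/12 / (1 − (1+0.0063917)^−120) = $1,052.40.
Refinanced payment = 54,436.13 × 0.0058708 / (1 − (1+0.0058708)^−120) = $633.31.
Monthly savings = $1,052.40 − $633.31 = $419.09.
Break-even = $1,200.00 / $419.09 = 2.86 → 3 months.

3 months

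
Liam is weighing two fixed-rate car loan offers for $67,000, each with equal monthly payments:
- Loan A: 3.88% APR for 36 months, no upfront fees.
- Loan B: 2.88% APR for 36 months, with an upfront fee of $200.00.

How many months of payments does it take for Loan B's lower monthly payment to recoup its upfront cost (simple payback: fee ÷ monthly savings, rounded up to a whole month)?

Loan A: monthly rate = 3.88%/12 = 0.0032333; payment = 67,000 × 0.0032333 / (1 − (1+0.0032333)^−36) = $1,974.53.
Loan B: at 2.88% the monthly rate is 0.0024000, so the payment is 67,000 × 0.0024000 / (1 − 1.0024000^−36) = $1,944.90.
Monthly savings = $1,974.53 − $1,944.90 = $29.63.
Break-even = $200.00 / $29.63 = 6.75 → 7 months.

7 months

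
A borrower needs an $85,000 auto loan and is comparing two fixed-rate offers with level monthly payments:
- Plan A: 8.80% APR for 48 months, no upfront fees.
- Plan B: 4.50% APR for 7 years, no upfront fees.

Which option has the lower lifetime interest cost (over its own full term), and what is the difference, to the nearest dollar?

Plan A: monthly rate = 8.8%/12 = 0.0073333; payment = 85,000 × 0.0073333 / (1 − (1+0.0073333)^−48) = $2,107.17.
Total interest on Plan A = 48 × $2,107.17 − $85,000 = $16,144.16.
Plan B: at 4.50% the monthly rate is 0.0037500, so the payment is 85,000 × 0.0037500 / (1 − 1.0037500^−84) = $1,181.51.
Total interest on Plan B = 84 × $1,181.51 − $85,000 = $14,246.84.
Plan B is lower by $1,897.32.

Plan B by $1,897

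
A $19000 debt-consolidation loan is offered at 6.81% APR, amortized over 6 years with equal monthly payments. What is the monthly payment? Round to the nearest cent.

$322.20

At 6.81% the monthly rate is 0.0056750, so the payment is 19,000 × 0.0056750 / (1 − 1.0056750^−72) = $322.20.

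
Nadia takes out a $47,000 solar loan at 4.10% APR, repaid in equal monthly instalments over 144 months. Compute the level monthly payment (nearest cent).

Monthly rate = 4.1%/12 = 0.0034167; payment = 47,000 × 0.0034167 / (1 − (1+0.0034167)^−144) = $413.78.

$413.78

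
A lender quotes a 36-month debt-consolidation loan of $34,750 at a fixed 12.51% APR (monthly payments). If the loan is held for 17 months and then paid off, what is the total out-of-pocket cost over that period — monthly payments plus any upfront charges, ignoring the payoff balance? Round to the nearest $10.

$19,770

Monthly rate = 12.51%/12 = 0.0104250; payment = 34,750 × 0.0104250 / (1 − (1+0.0104250)^−36) = $1,162.68.
Total outlay = 17 × $1,162.68 = $19,765.56.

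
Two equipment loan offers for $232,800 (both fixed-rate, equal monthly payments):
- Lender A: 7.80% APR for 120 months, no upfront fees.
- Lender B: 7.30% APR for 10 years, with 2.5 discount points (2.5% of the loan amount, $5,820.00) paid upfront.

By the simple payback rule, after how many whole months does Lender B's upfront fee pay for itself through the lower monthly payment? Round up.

96 months

Lender A: monthly rate = 7.8%/12 = 0.0065000; payment = 232,800 × 0.0065000 / (1 − (1+0.0065000)^−120) = $2,799.96.
Lender B: monthly rate = 7.3%/12 = 0.0060833; payment = 232,800 × 0.0060833 / (1 − (1+0.0060833)^−120) = $2,739.14.
Monthly savings = $2,799.96 − $2,739.14 = $60.82.
Break-even = $5,820.00 / $60.82 = 95.69 → 96 months.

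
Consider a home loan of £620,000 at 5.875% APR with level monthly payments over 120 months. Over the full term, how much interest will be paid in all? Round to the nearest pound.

At 5.875% the monthly rate is 0.0048958, so the payment is 620,000 × 0.0048958 / (1 − 1.0048958^−120) = £6,844.42.
Total paid = 120 × £6,844.42 = £821,330.40; interest = £821,330.40 − £620,000 = £201,330.40.

£201,330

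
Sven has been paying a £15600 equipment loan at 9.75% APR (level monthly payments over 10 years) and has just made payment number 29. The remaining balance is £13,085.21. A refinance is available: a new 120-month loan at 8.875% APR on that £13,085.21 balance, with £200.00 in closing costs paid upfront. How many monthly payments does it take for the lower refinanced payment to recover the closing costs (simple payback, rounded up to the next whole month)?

Current payment = 15,600 × 9.75%/12 / (1 − (1+0.0081250)^−120) = £204.00.
Refinanced payment = 13,085.21 × 0.0073958 / (1 − (1+0.0073958)^−120) = £164.87.
Monthly savings = £204.00 − £164.87 = £39.13.
Break-even = £200.00 / £39.13 = 5.11 → 6 months.

6 months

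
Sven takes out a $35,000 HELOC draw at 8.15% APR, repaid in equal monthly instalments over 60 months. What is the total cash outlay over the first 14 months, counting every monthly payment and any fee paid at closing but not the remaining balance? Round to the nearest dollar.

At 8.15% the monthly rate is 0.0067917, so the payment is 35,000 × 0.0067917 / (1 − 1.0067917^−60) = $712.19.
Total outlay = 14 × $712.19 = $9,970.66.

$9,971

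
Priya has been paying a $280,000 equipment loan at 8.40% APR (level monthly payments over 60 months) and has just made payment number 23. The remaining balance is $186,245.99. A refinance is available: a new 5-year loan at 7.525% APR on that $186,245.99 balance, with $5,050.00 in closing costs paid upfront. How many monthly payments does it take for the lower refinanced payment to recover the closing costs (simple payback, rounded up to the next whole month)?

Current payment = 280,000 × 8.4%/12 / (1 − (1+0.0070000)^−60) = $5,731.14.
Refinanced payment = 186,245.99 × 0.0062708 / (1 − (1+0.0062708)^−60) = $3,734.20.
Monthly savings = $5,731.14 − $3,734.20 = $1,996.94.
Break-even = $5,050.00 / $1,996.94 = 2.53 → 3 months.

3 months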